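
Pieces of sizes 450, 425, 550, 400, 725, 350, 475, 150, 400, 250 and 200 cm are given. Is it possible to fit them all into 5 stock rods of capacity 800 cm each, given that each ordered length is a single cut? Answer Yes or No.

Total = 4375 cm; ⌈4375/800⌉ = 6.
At least 6 stock rods are required, but only 5 are allowed.

No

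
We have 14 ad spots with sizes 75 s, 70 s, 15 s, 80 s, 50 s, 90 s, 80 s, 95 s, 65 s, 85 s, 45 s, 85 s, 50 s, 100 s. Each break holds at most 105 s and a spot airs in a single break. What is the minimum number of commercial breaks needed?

Total = 100 + 95 + 90 + 85 + 85 + 80 + 80 + 75 + 70 + 65 + 50 + 50 + 45 + 15 = 985 s.
Lower bound: ⌈985/105⌉ = 10 commercial breaks.
A packing using 12 commercial breaks:
  break 1: 100 = 100
  break 2: 95 = 95
  break 3: 90 + 15 = 105
  break 4: 85 = 85
  break 5: 85 = 85
  break 6: 80 = 80
  break 7: 80 = 80
  break 8: 75 = 75
  break 9: 70 = 70
  break 10: 65 = 65
  break 11: 50 + 50 = 100
  break 12: 45 = 45
No arrangement into 11 commercial breaks stays within capacity, so 12 is optimal.

12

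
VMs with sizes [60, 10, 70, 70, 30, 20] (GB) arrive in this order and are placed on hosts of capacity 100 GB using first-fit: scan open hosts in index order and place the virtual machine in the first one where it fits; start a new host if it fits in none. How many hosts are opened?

  60 → host 1 (new)  [load 60/100]
  10 → host 1  [load 70/100]
  70 → host 2 (new)  [load 70/100]
  70 → host 3 (new)  [load 70/100]
  30 → host 1  [load 100/100]
  20 → host 2  [load 90/100]
3 hosts opened.

3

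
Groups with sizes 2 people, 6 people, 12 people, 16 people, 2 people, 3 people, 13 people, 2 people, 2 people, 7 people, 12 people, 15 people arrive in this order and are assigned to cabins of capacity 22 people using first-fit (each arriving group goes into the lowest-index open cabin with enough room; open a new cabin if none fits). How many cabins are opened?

  2 → cabin 1 (new)  [load 2/22]
  6 → cabin 1  [load 8/22]
  12 → cabin 1  [load 20/22]
  16 → cabin 2 (new)  [load 16/22]
  2 → cabin 1  [load 22/22]
  3 → cabin 2  [load 19/22]
  13 → cabin 3 (new)  [load 13/22]
  2 → cabin 2  [load 21/22]
  2 → cabin 3  [load 15/22]
  7 → cabin 3  [load 22/22]
  12 → cabin 4 (new)  [load 12/22]
  15 → cabin 5 (new)  [load 15/22]
5 cabins opened.

5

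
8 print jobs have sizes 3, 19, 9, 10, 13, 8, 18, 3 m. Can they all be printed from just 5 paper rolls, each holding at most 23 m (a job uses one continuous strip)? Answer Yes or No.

A valid assignment using 4 paper rolls:
  roll 1: 19 + 3 = 22
  roll 2: 18 + 3 = 21
  roll 3: 13 + 10 = 23
  roll 4: 9 + 8 = 17
That uses only 4 ≤ 5, so 5 paper rolls are enough.

Yes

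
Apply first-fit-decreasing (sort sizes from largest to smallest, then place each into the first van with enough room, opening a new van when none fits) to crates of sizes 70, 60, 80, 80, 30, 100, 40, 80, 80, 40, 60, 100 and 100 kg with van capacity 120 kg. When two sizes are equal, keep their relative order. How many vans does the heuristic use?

Sorted descending: 100, 100, 100, 80, 80, 80, 80, 70, 60, 60, 40, 40, 30.
  100 → van 1 (new)  [load 100/120]
  100 → van 2 (new)  [load 100/120]
  100 → van 3 (new)  [load 100/120]
  80 → van 4 (new)  [load 80/120]
  80 → van 5 (new)  [load 80/120]
  80 → van 6 (new)  [load 80/120]
  80 → van 7 (new)  [load 80/120]
  70 → van 8 (new)  [load 70/120]
  60 → van 9 (new)  [load 60/120]
  60 → van 9  [load 120/120]
  40 → van 4  [load 120/120]
  40 → van 5  [load 120/120]
  30 → van 6  [load 110/120]
9 vans opened.

9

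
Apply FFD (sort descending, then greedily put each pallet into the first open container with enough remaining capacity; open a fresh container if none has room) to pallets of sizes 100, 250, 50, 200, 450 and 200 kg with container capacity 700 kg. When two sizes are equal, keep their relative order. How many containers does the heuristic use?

Sorted descending: 450, 250, 200, 200, 100, 50.
  450 → container 1 (new)  [load 450/700]
  250 → container 1  [load 700/700]
  200 → container 2 (new)  [load 200/700]
  200 → container 2  [load 400/700]
  100 → container 2  [load 500/700]
  50 → container 2  [load 550/700]
2 containers opened.

2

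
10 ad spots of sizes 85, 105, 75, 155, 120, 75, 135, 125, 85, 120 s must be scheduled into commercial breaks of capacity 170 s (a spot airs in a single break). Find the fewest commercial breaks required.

Total = 155 + 135 + 125 + 120 + 120 + 105 + 85 + 85 + 75 + 75 = 1080 s.
Lower bound: ⌈1080/170⌉ = 7 commercial breaks.
A packing using 8 commercial breaks:
  break 1: 155 = 155
  break 2: 135 = 135
  break 3: 125 = 125
  break 4: 120 = 120
  break 5: 120 = 120
  break 6: 105 = 105
  break 7: 85 + 85 = 170
  break 8: 75 + 75 = 150
No arrangement into 7 commercial breaks stays within capacity, so 8 is optimal.

8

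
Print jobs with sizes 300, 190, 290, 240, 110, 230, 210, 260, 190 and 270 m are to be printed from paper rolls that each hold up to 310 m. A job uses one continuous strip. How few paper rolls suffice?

Total = 300 + 290 + 270 + 260 + 240 + 230 + 210 + 190 + 190 + 110 = 2290 m.
Lower bound: ⌈2290/310⌉ = 8 paper rolls.
Also, 9 print jobs each exceed 155 m, and no two of those can share a roll, so at least 9 paper rolls are needed.
A packing using 9 paper rolls:
  roll 1: 300 = 300
  roll 2: 290 = 290
  roll 3: 270 = 270
  roll 4: 260 = 260
  roll 5: 240 = 240
  roll 6: 230 = 230
  roll 7: 210 = 210
  roll 8: 190 + 110 = 300
  roll 9: 190 = 190
This matches the lower bound, so 9 is optimal.

9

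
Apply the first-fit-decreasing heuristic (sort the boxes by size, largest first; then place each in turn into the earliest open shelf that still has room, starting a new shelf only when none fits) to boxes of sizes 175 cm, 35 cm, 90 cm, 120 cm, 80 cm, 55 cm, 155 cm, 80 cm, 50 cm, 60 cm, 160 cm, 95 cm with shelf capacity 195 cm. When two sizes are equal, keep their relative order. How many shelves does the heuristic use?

Sorted descending: 175, 160, 155, 120, 95, 90, 80, 80, 60, 55, 50, 35.
  175 → shelf 1 (new)  [load 175/195]
  160 → shelf 2 (new)  [load 160/195]
  155 → shelf 3 (new)  [load 155/195]
  120 → shelf 4 (new)  [load 120/195]
  95 → shelf 5 (new)  [load 95/195]
  90 → shelf 5  [load 185/195]
  80 → shelf 6 (new)  [load 80/195]
  80 → shelf 6  [load 160/195]
  60 → shelf 4  [load 180/195]
  55 → shelf 7 (new)  [load 55/195]
  50 → shelf 7  [load 105/195]
  35 → shelf 2  [load 195/195]
7 shelves opened.

7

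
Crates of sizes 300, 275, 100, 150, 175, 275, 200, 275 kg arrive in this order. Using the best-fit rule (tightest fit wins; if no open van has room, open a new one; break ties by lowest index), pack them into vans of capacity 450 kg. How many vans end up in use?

  300 → van 1 (new)  [load 300/450]
  275 → van 2 (new)  [load 275/450]
  100 → van 1  [load 400/450]
  150 → van 2  [load 425/450]
  175 → van 3 (new)  [load 175/450]
  275 → van 3  [load 450/450]
  200 → van 4 (new)  [load 200/450]
  275 → van 5 (new)  [load 275/450]
5 vans opened.

5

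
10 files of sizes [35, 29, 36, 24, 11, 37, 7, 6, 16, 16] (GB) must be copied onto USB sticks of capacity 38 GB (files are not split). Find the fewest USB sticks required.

Total = 37 + 36 + 35 + 29 + 24 + 16 + 16 + 11 + 7 + 6 = 217 GB.
Lower bound: ⌈217/38⌉ = 6 USB sticks.
A packing using 6 USB sticks:
  USB stick 1: 37 = 37
  USB stick 2: 36 = 36
  USB stick 3: 35 = 35
  USB stick 4: 29 + 7 = 36
  USB stick 5: 24 + 11 = 35
  USB stick 6: 16 + 16 + 6 = 38
This matches the lower bound, so 6 is optimal.

6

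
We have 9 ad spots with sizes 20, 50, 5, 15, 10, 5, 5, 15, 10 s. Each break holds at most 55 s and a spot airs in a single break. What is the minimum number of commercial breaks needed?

Total = 50 + 20 + 15 + 15 + 10 + 10 + 5 + 5 + 5 = 135 s.
Lower bound: ⌈135/55⌉ = 3 commercial breaks.
A packing using 3 commercial breaks:
  break 1: 50 + 5 = 55
  break 2: 20 + 15 + 15 + 5 = 55
  break 3: 10 + 10 + 5 = 25
This matches the lower bound, so 3 is optimal.

3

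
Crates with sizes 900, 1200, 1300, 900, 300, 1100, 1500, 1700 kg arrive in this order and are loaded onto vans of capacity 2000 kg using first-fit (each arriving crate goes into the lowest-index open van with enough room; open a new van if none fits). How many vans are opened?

6

  900 → van 1 (new)  [load 900/2000]
  1200 → van 2 (new)  [load 1200/2000]
  1300 → van 3 (new)  [load 1300/2000]
  900 → van 1  [load 1800/2000]
  300 → van 2  [load 1500/2000]
  1100 → van 4 (new)  [load 1100/2000]
  1500 → van 5 (new)  [load 1500/2000]
  1700 → van 6 (new)  [load 1700/2000]
6 vans opened.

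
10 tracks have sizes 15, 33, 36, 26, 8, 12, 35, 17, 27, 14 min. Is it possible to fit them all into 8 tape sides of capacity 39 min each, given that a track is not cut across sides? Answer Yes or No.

Yes

A valid assignment using 7 tape sides:
  side 1: 36 = 36
  side 2: 35 = 35
  side 3: 33 = 33
  side 4: 27 + 12 = 39
  side 5: 26 + 8 = 34
  side 6: 17 + 15 = 32
  side 7: 14 = 14
That uses only 7 ≤ 8, so 8 tape sides are enough.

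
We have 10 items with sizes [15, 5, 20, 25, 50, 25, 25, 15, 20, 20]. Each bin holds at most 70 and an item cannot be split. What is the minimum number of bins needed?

4

Total = 50 + 25 + 25 + 25 + 20 + 20 + 20 + 15 + 15 + 5 = 220.
Lower bound: ⌈220/70⌉ = 4 bins.
A packing using 4 bins:
  bin 1: 50 + 20 = 70
  bin 2: 25 + 25 + 20 = 70
  bin 3: 25 + 20 + 15 + 5 = 65
  bin 4: 15 = 15
This matches the lower bound, so 4 is optimal.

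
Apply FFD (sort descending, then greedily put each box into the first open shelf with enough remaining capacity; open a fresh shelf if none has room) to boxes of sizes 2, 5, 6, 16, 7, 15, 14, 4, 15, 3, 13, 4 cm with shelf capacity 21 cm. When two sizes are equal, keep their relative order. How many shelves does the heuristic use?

5

Sorted descending: 16, 15, 15, 14, 13, 7, 6, 5, 4, 4, 3, 2.
  16 → shelf 1 (new)  [load 16/21]
  15 → shelf 2 (new)  [load 15/21]
  15 → shelf 3 (new)  [load 15/21]
  14 → shelf 4 (new)  [load 14/21]
  13 → shelf 5 (new)  [load 13/21]
  7 → shelf 4  [load 21/21]
  6 → shelf 2  [load 21/21]
  5 → shelf 1  [load 21/21]
  4 → shelf 3  [load 19/21]
  4 → shelf 5  [load 17/21]
  3 → shelf 5  [load 20/21]
  2 → shelf 3  [load 21/21]
5 shelves opened.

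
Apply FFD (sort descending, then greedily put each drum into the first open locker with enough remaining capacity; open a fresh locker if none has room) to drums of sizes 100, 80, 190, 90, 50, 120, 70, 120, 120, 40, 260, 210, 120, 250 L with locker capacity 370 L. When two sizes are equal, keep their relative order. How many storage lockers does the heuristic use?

5

Sorted descending: 260, 250, 210, 190, 120, 120, 120, 120, 100, 90, 80, 70, 50, 40.
  260 → locker 1 (new)  [load 260/370]
  250 → locker 2 (new)  [load 250/370]
  210 → locker 3 (new)  [load 210/370]
  190 → locker 4 (new)  [load 190/370]
  120 → locker 2  [load 370/370]
  120 → locker 3  [load 330/370]
  120 → locker 4  [load 310/370]
  120 → locker 5 (new)  [load 120/370]
  100 → locker 1  [load 360/370]
  90 → locker 5  [load 210/370]
  80 → locker 5  [load 290/370]
  70 → locker 5  [load 360/370]
  50 → locker 4  [load 360/370]
  40 → locker 3  [load 370/370]
5 storage lockers opened.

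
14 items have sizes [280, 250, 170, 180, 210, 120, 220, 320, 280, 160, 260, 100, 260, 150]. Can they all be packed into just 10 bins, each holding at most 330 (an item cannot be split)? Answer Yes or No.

Yes

A valid assignment using 10 bins:
  bin 1: 320 = 320
  bin 2: 280 = 280
  bin 3: 280 = 280
  bin 4: 260 = 260
  bin 5: 260 = 260
  bin 6: 250 = 250
  bin 7: 220 + 100 = 320
  bin 8: 210 + 120 = 330
  bin 9: 180 + 150 = 330
  bin 10: 170 + 160 = 330
Every load is within 330, so 10 bins suffice.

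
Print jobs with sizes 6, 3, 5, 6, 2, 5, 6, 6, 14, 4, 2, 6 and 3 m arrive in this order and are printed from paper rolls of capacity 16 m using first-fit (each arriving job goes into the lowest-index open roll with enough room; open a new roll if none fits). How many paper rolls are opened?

  6 → roll 1 (new)  [load 6/16]
  3 → roll 1  [load 9/16]
  5 → roll 1  [load 14/16]
  6 → roll 2 (new)  [load 6/16]
  2 → roll 1  [load 16/16]
  5 → roll 2  [load 11/16]
  6 → roll 3 (new)  [load 6/16]
  6 → roll 3  [load 12/16]
  14 → roll 4 (new)  [load 14/16]
  4 → roll 2  [load 15/16]
  2 → roll 3  [load 14/16]
  6 → roll 5 (new)  [load 6/16]
  3 → roll 5  [load 9/16]
5 paper rolls opened.

5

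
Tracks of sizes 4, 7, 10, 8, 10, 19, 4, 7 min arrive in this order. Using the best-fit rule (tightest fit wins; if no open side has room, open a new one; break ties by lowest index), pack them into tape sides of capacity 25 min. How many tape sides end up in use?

3

  4 → side 1 (new)  [load 4/25]
  7 → side 1  [load 11/25]
  10 → side 1  [load 21/25]
  8 → side 2 (new)  [load 8/25]
  10 → side 2  [load 18/25]
  19 → side 3 (new)  [load 19/25]
  4 → side 1  [load 25/25]
  7 → side 2  [load 25/25]
3 tape sides opened.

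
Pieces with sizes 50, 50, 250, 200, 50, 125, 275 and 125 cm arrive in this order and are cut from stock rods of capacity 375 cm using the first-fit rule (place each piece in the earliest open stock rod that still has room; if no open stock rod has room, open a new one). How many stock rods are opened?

  50 → stock rod 1 (new)  [load 50/375]
  50 → stock rod 1  [load 100/375]
  250 → stock rod 1  [load 350/375]
  200 → stock rod 2 (new)  [load 200/375]
  50 → stock rod 2  [load 250/375]
  125 → stock rod 2  [load 375/375]
  275 → stock rod 3 (new)  [load 275/375]
  125 → stock rod 4 (new)  [load 125/375]
4 stock rods opened.

4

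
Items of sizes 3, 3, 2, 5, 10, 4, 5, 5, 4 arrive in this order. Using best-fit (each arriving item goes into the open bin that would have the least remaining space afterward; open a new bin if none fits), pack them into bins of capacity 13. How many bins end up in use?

  3 → bin 1 (new)  [load 3/13]
  3 → bin 1  [load 6/13]
  2 → bin 1  [load 8/13]
  5 → bin 1  [load 13/13]
  10 → bin 2 (new)  [load 10/13]
  4 → bin 3 (new)  [load 4/13]
  5 → bin 3  [load 9/13]
  5 → bin 4 (new)  [load 5/13]
  4 → bin 3  [load 13/13]
4 bins opened.

4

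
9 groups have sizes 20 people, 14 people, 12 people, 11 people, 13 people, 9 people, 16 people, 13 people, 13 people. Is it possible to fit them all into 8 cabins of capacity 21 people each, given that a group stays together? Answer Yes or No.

Yes

A valid assignment using 8 cabins:
  cabin 1: 20 = 20
  cabin 2: 16 = 16
  cabin 3: 14 = 14
  cabin 4: 13 = 13
  cabin 5: 13 = 13
  cabin 6: 13 = 13
  cabin 7: 12 + 9 = 21
  cabin 8: 11 = 11
Every load is within 21 people, so 8 cabins suffice.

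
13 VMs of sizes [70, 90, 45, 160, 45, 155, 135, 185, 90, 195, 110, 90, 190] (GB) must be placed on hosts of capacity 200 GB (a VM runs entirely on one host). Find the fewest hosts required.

9

Total = 195 + 190 + 185 + 160 + 155 + 135 + 110 + 90 + 90 + 90 + 70 + 45 + 45 = 1560 GB.
Lower bound: ⌈1560/200⌉ = 8 hosts.
A packing using 9 hosts:
  host 1: 195 = 195
  host 2: 190 = 190
  host 3: 185 = 185
  host 4: 160 = 160
  host 5: 155 + 45 = 200
  host 6: 135 + 45 = 180
  host 7: 110 + 90 = 200
  host 8: 90 + 90 = 180
  host 9: 70 = 70
No arrangement into 8 hosts stays within capacity, so 9 is optimal.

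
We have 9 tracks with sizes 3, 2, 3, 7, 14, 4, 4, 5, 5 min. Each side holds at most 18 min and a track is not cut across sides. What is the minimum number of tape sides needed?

3

Total = 14 + 7 + 5 + 5 + 4 + 4 + 3 + 3 + 2 = 47 min.
Lower bound: ⌈47/18⌉ = 3 tape sides.
A packing using 3 tape sides:
  side 1: 14 + 4 = 18
  side 2: 7 + 5 + 5 = 17
  side 3: 4 + 3 + 3 + 2 = 12
This matches the lower bound, so 3 is optimal.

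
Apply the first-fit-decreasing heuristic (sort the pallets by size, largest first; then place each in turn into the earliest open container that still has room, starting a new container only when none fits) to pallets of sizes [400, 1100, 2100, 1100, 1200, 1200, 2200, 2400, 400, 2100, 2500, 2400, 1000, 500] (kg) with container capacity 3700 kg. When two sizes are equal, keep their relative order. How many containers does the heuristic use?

Sorted descending: 2500, 2400, 2400, 2200, 2100, 2100, 1200, 1200, 1100, 1100, 1000, 500, 400, 400.
  2500 → container 1 (new)  [load 2500/3700]
  2400 → container 2 (new)  [load 2400/3700]
  2400 → container 3 (new)  [load 2400/3700]
  2200 → container 4 (new)  [load 2200/3700]
  2100 → container 5 (new)  [load 2100/3700]
  2100 → container 6 (new)  [load 2100/3700]
  1200 → container 1  [load 3700/3700]
  1200 → container 2  [load 3600/3700]
  1100 → container 3  [load 3500/3700]
  1100 → container 4  [load 3300/3700]
  1000 → container 5  [load 3100/3700]
  500 → container 5  [load 3600/3700]
  400 → container 4  [load 3700/3700]
  400 → container 6  [load 2500/3700]
6 containers opened.

6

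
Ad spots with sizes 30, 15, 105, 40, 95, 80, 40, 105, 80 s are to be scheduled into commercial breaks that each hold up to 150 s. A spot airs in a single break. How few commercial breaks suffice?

5

Total = 105 + 105 + 95 + 80 + 80 + 40 + 40 + 30 + 15 = 590 s.
Lower bound: ⌈590/150⌉ = 4 commercial breaks.
Also, 5 ad spots each exceed 75 s, and no two of those can share a break, so at least 5 commercial breaks are needed.
A packing using 5 commercial breaks:
  break 1: 105 + 40 = 145
  break 2: 105 + 40 = 145
  break 3: 95 + 30 + 15 = 140
  break 4: 80 = 80
  break 5: 80 = 80
This matches the lower bound, so 5 is optimal.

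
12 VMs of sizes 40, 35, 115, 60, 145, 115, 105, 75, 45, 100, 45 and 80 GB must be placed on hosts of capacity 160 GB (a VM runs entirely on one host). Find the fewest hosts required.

Total = 145 + 115 + 115 + 105 + 100 + 80 + 75 + 60 + 45 + 45 + 40 + 35 = 960 GB.
Lower bound: ⌈960/160⌉ = 6 hosts.
A packing using 7 hosts:
  host 1: 145 = 145
  host 2: 115 + 45 = 160
  host 3: 115 + 45 = 160
  host 4: 105 + 40 = 145
  host 5: 100 + 60 = 160
  host 6: 80 + 75 = 155
  host 7: 35 = 35
No arrangement into 6 hosts stays within capacity, so 7 is optimal.

7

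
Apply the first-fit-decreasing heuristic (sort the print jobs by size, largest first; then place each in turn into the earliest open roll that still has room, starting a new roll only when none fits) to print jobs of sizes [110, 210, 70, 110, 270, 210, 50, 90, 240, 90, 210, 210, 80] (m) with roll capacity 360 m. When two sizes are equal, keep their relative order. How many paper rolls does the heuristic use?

6

Sorted descending: 270, 240, 210, 210, 210, 210, 110, 110, 90, 90, 80, 70, 50.
  270 → roll 1 (new)  [load 270/360]
  240 → roll 2 (new)  [load 240/360]
  210 → roll 3 (new)  [load 210/360]
  210 → roll 4 (new)  [load 210/360]
  210 → roll 5 (new)  [load 210/360]
  210 → roll 6 (new)  [load 210/360]
  110 → roll 2  [load 350/360]
  110 → roll 3  [load 320/360]
  90 → roll 1  [load 360/360]
  90 → roll 4  [load 300/360]
  80 → roll 5  [load 290/360]
  70 → roll 5  [load 360/360]
  50 → roll 4  [load 350/360]
6 paper rolls opened.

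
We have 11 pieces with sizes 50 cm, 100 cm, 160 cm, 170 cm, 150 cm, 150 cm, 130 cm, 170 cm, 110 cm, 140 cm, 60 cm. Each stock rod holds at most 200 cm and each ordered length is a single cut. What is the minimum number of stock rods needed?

Total = 170 + 170 + 160 + 150 + 150 + 140 + 130 + 110 + 100 + 60 + 50 = 1390 cm.
Lower bound: ⌈1390/200⌉ = 7 stock rods.
Also, 8 pieces each exceed 100 cm, and no two of those can share a stock rod, so at least 8 stock rods are needed.
A packing using 9 stock rods:
  stock rod 1: 170 = 170
  stock rod 2: 170 = 170
  stock rod 3: 160 = 160
  stock rod 4: 150 + 50 = 200
  stock rod 5: 150 = 150
  stock rod 6: 140 + 60 = 200
  stock rod 7: 130 = 130
  stock rod 8: 110 = 110
  stock rod 9: 100 = 100
No arrangement into 8 stock rods stays within capacity, so 9 is optimal.

9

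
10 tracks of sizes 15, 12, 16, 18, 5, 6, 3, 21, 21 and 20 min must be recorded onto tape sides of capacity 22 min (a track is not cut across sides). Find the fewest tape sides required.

7

Total = 21 + 21 + 20 + 18 + 16 + 15 + 12 + 6 + 5 + 3 = 137 min.
Lower bound: ⌈137/22⌉ = 7 tape sides.
A packing using 7 tape sides:
  side 1: 21 = 21
  side 2: 21 = 21
  side 3: 20 = 20
  side 4: 18 + 3 = 21
  side 5: 16 + 6 = 22
  side 6: 15 + 5 = 20
  side 7: 12 = 12
This matches the lower bound, so 7 is optimal.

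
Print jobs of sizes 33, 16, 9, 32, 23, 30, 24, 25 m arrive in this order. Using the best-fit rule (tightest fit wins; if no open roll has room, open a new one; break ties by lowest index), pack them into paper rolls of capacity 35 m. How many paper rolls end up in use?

  33 → roll 1 (new)  [load 33/35]
  16 → roll 2 (new)  [load 16/35]
  9 → roll 2  [load 25/35]
  32 → roll 3 (new)  [load 32/35]
  23 → roll 4 (new)  [load 23/35]
  30 → roll 5 (new)  [load 30/35]
  24 → roll 6 (new)  [load 24/35]
  25 → roll 7 (new)  [load 25/35]
7 paper rolls opened.

7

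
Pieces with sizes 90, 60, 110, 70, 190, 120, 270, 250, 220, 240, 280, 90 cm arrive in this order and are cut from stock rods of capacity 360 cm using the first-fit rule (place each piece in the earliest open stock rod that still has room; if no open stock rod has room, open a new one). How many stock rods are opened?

  90 → stock rod 1 (new)  [load 90/360]
  60 → stock rod 1  [load 150/360]
  110 → stock rod 1  [load 260/360]
  70 → stock rod 1  [load 330/360]
  190 → stock rod 2 (new)  [load 190/360]
  120 → stock rod 2  [load 310/360]
  270 → stock rod 3 (new)  [load 270/360]
  250 → stock rod 4 (new)  [load 250/360]
  220 → stock rod 5 (new)  [load 220/360]
  240 → stock rod 6 (new)  [load 240/360]
  280 → stock rod 7 (new)  [load 280/360]
  90 → stock rod 3  [load 360/360]
7 stock rods opened.

7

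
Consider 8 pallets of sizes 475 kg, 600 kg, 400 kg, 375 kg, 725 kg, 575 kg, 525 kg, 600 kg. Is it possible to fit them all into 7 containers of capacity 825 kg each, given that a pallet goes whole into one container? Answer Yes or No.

Yes

A valid assignment using 7 containers:
  container 1: 725 = 725
  container 2: 600 = 600
  container 3: 600 = 600
  container 4: 575 = 575
  container 5: 525 = 525
  container 6: 475 = 475
  container 7: 400 + 375 = 775
Every load is within 825 kg, so 7 containers suffice.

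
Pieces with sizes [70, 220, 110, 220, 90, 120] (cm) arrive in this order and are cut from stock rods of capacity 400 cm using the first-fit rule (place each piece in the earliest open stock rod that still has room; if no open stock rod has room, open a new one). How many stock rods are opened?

  70 → stock rod 1 (new)  [load 70/400]
  220 → stock rod 1  [load 290/400]
  110 → stock rod 1  [load 400/400]
  220 → stock rod 2 (new)  [load 220/400]
  90 → stock rod 2  [load 310/400]
  120 → stock rod 3 (new)  [load 120/400]
3 stock rods opened.

3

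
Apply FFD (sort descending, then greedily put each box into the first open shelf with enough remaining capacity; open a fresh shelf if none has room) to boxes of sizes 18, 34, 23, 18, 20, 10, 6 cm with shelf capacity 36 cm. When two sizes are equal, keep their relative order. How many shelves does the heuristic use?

4

Sorted descending: 34, 23, 20, 18, 18, 10, 6.
  34 → shelf 1 (new)  [load 34/36]
  23 → shelf 2 (new)  [load 23/36]
  20 → shelf 3 (new)  [load 20/36]
  18 → shelf 4 (new)  [load 18/36]
  18 → shelf 4  [load 36/36]
  10 → shelf 2  [load 33/36]
  6 → shelf 3  [load 26/36]
4 shelves opened.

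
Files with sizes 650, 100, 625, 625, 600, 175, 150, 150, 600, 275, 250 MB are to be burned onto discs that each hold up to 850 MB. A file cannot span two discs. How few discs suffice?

Total = 650 + 625 + 625 + 600 + 600 + 275 + 250 + 175 + 150 + 150 + 100 = 4200 MB.
Lower bound: ⌈4200/850⌉ = 5 discs.
A packing using 6 discs:
  disc 1: 650 + 175 = 825
  disc 2: 625 + 150 = 775
  disc 3: 625 + 150 = 775
  disc 4: 600 + 250 = 850
  disc 5: 600 + 100 = 700
  disc 6: 275 = 275
No arrangement into 5 discs stays within capacity, so 6 is optimal.

6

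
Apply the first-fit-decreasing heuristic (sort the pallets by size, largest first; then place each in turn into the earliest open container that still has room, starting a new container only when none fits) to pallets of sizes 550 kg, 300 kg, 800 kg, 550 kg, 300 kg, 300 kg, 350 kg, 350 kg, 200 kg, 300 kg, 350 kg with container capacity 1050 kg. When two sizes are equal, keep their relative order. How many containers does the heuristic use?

5

Sorted descending: 800, 550, 550, 350, 350, 350, 300, 300, 300, 300, 200.
  800 → container 1 (new)  [load 800/1050]
  550 → container 2 (new)  [load 550/1050]
  550 → container 3 (new)  [load 550/1050]
  350 → container 2  [load 900/1050]
  350 → container 3  [load 900/1050]
  350 → container 4 (new)  [load 350/1050]
  300 → container 4  [load 650/1050]
  300 → container 4  [load 950/1050]
  300 → container 5 (new)  [load 300/1050]
  300 → container 5  [load 600/1050]
  200 → container 1  [load 1000/1050]
5 containers opened.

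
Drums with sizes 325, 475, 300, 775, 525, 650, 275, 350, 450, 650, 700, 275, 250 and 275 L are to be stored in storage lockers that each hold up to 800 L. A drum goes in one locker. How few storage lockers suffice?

Total = 775 + 700 + 650 + 650 + 525 + 475 + 450 + 350 + 325 + 300 + 275 + 275 + 275 + 250 = 6275 L.
Lower bound: ⌈6275/800⌉ = 8 storage lockers.
A packing using 9 storage lockers:
  locker 1: 775 = 775
  locker 2: 700 = 700
  locker 3: 650 = 650
  locker 4: 650 = 650
  locker 5: 525 + 275 = 800
  locker 6: 475 + 325 = 800
  locker 7: 450 + 350 = 800
  locker 8: 300 + 275 = 575
  locker 9: 275 + 250 = 525
No arrangement into 8 storage lockers stays within capacity, so 9 is optimal.

9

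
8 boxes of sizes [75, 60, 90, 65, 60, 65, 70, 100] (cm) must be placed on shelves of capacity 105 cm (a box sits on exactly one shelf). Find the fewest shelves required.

Total = 100 + 90 + 75 + 70 + 65 + 65 + 60 + 60 = 585 cm.
Lower bound: ⌈585/105⌉ = 6 shelves.
Also, 8 boxes each exceed 105/2 cm, and no two of those can share a shelf, so at least 8 shelves are needed.
A packing using 8 shelves:
  shelf 1: 100 = 100
  shelf 2: 90 = 90
  shelf 3: 75 = 75
  shelf 4: 70 = 70
  shelf 5: 65 = 65
  shelf 6: 65 = 65
  shelf 7: 60 = 60
  shelf 8: 60 = 60
This matches the lower bound, so 8 is optimal.

8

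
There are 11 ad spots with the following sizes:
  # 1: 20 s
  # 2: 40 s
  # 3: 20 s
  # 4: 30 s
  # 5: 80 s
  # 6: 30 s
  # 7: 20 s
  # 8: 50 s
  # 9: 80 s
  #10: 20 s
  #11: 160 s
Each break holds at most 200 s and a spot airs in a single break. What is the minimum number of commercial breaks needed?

3

Total = 160 + 80 + 80 + 50 + 40 + 30 + 30 + 20 + 20 + 20 + 20 = 550 s.
Lower bound: ⌈550/200⌉ = 3 commercial breaks.
A packing using 3 commercial breaks:
  break 1: 160 + 40 = 200
  break 2: 80 + 80 + 30 = 190
  break 3: 50 + 30 + 20 + 20 + 20 + 20 = 160
This matches the lower bound, so 3 is optimal.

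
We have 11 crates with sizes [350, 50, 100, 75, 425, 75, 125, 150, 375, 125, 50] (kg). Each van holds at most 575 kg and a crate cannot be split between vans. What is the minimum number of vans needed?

Total = 425 + 375 + 350 + 150 + 125 + 125 + 100 + 75 + 75 + 50 + 50 = 1900 kg.
Lower bound: ⌈1900/575⌉ = 4 vans.
A packing using 4 vans:
  van 1: 425 + 150 = 575
  van 2: 375 + 125 + 75 = 575
  van 3: 350 + 125 + 100 = 575
  van 4: 75 + 50 + 50 = 175
This matches the lower bound, so 4 is optimal.

4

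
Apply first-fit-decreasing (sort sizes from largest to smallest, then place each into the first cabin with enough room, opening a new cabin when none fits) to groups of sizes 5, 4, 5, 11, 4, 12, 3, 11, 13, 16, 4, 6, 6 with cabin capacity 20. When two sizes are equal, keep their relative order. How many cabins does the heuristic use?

6

Sorted descending: 16, 13, 12, 11, 11, 6, 6, 5, 5, 4, 4, 4, 3.
  16 → cabin 1 (new)  [load 16/20]
  13 → cabin 2 (new)  [load 13/20]
  12 → cabin 3 (new)  [load 12/20]
  11 → cabin 4 (new)  [load 11/20]
  11 → cabin 5 (new)  [load 11/20]
  6 → cabin 2  [load 19/20]
  6 → cabin 3  [load 18/20]
  5 → cabin 4  [load 16/20]
  5 → cabin 5  [load 16/20]
  4 → cabin 1  [load 20/20]
  4 → cabin 4  [load 20/20]
  4 → cabin 5  [load 20/20]
  3 → cabin 6 (new)  [load 3/20]
6 cabins opened.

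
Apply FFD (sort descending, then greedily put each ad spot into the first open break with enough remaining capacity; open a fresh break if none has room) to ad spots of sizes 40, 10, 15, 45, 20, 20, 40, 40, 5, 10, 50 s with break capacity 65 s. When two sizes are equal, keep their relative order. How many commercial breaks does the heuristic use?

5

Sorted descending: 50, 45, 40, 40, 40, 20, 20, 15, 10, 10, 5.
  50 → break 1 (new)  [load 50/65]
  45 → break 2 (new)  [load 45/65]
  40 → break 3 (new)  [load 40/65]
  40 → break 4 (new)  [load 40/65]
  40 → break 5 (new)  [load 40/65]
  20 → break 2  [load 65/65]
  20 → break 3  [load 60/65]
  15 → break 1  [load 65/65]
  10 → break 4  [load 50/65]
  10 → break 4  [load 60/65]
  5 → break 3  [load 65/65]
5 commercial breaks opened.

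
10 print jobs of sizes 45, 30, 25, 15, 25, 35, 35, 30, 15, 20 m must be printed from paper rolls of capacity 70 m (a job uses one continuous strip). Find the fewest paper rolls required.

Total = 45 + 35 + 35 + 30 + 30 + 25 + 25 + 20 + 15 + 15 = 275 m.
Lower bound: ⌈275/70⌉ = 4 paper rolls.
A packing using 4 paper rolls:
  roll 1: 45 + 25 = 70
  roll 2: 35 + 35 = 70
  roll 3: 30 + 25 + 15 = 70
  roll 4: 30 + 20 + 15 = 65
This matches the lower bound, so 4 is optimal.

4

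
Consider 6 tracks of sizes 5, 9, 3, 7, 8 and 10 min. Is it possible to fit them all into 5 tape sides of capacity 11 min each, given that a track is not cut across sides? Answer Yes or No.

A valid assignment using 5 tape sides:
  side 1: 10 = 10
  side 2: 9 = 9
  side 3: 8 + 3 = 11
  side 4: 7 = 7
  side 5: 5 = 5
Every load is within 11 min, so 5 tape sides suffice.

Yes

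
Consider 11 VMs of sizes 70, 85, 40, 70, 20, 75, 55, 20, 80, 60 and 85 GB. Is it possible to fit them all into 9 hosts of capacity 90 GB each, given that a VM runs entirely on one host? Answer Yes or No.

Yes

A valid assignment using 9 hosts:
  host 1: 85 = 85
  host 2: 85 = 85
  host 3: 80 = 80
  host 4: 75 = 75
  host 5: 70 + 20 = 90
  host 6: 70 + 20 = 90
  host 7: 60 = 60
  host 8: 55 = 55
  host 9: 40 = 40
Every load is within 90 GB, so 9 hosts suffice.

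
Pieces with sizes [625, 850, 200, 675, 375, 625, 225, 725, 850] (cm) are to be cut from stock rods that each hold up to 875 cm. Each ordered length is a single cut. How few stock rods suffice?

7

Total = 850 + 850 + 725 + 675 + 625 + 625 + 375 + 225 + 200 = 5150 cm.
Lower bound: ⌈5150/875⌉ = 6 stock rods.
A packing using 7 stock rods:
  stock rod 1: 850 = 850
  stock rod 2: 850 = 850
  stock rod 3: 725 = 725
  stock rod 4: 675 + 200 = 875
  stock rod 5: 625 + 225 = 850
  stock rod 6: 625 = 625
  stock rod 7: 375 = 375
No arrangement into 6 stock rods stays within capacity, so 7 is optimal.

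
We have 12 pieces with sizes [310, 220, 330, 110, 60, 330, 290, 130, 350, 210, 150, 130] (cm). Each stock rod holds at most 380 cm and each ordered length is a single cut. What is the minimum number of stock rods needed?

Total = 350 + 330 + 330 + 310 + 290 + 220 + 210 + 150 + 130 + 130 + 110 + 60 = 2620 cm.
Lower bound: ⌈2620/380⌉ = 7 stock rods.
A packing using 8 stock rods:
  stock rod 1: 350 = 350
  stock rod 2: 330 = 330
  stock rod 3: 330 = 330
  stock rod 4: 310 + 60 = 370
  stock rod 5: 290 = 290
  stock rod 6: 220 + 150 = 370
  stock rod 7: 210 + 130 = 340
  stock rod 8: 130 + 110 = 240
No arrangement into 7 stock rods stays within capacity, so 8 is optimal.

8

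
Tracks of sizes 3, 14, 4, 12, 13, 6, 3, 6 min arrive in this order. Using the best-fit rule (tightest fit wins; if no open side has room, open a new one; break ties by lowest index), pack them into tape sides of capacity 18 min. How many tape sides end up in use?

  3 → side 1 (new)  [load 3/18]
  14 → side 1  [load 17/18]
  4 → side 2 (new)  [load 4/18]
  12 → side 2  [load 16/18]
  13 → side 3 (new)  [load 13/18]
  6 → side 4 (new)  [load 6/18]
  3 → side 3  [load 16/18]
  6 → side 4  [load 12/18]
4 tape sides opened.

4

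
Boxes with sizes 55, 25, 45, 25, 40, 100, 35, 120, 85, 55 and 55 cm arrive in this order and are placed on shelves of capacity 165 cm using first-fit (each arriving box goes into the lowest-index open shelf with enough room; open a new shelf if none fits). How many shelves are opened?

5

  55 → shelf 1 (new)  [load 55/165]
  25 → shelf 1  [load 80/165]
  45 → shelf 1  [load 125/165]
  25 → shelf 1  [load 150/165]
  40 → shelf 2 (new)  [load 40/165]
  100 → shelf 2  [load 140/165]
  35 → shelf 3 (new)  [load 35/165]
  120 → shelf 3  [load 155/165]
  85 → shelf 4 (new)  [load 85/165]
  55 → shelf 4  [load 140/165]
  55 → shelf 5 (new)  [load 55/165]
5 shelves opened.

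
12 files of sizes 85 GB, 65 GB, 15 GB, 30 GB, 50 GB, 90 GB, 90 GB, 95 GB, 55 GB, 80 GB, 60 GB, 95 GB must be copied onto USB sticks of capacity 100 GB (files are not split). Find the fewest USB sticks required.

10

Total = 95 + 95 + 90 + 90 + 85 + 80 + 65 + 60 + 55 + 50 + 30 + 15 = 810 GB.
Lower bound: ⌈810/100⌉ = 9 USB sticks.
A packing using 10 USB sticks:
  USB stick 1: 95 = 95
  USB stick 2: 95 = 95
  USB stick 3: 90 = 90
  USB stick 4: 90 = 90
  USB stick 5: 85 + 15 = 100
  USB stick 6: 80 = 80
  USB stick 7: 65 + 30 = 95
  USB stick 8: 60 = 60
  USB stick 9: 55 = 55
  USB stick 10: 50 = 50
No arrangement into 9 USB sticks stays within capacity, so 10 is optimal.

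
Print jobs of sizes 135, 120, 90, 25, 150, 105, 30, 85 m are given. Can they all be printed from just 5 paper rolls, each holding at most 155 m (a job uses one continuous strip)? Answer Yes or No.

No

Total = 740 m; ⌈740/155⌉ = 5.
6 print jobs each exceed half the capacity and cannot share a roll, forcing at least 6 paper rolls.
At least 6 paper rolls are required, but only 5 are allowed.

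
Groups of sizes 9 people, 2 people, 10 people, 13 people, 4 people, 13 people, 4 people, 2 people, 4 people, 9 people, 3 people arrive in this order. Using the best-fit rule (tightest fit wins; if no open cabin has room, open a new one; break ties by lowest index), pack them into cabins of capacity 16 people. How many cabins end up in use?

  9 → cabin 1 (new)  [load 9/16]
  2 → cabin 1  [load 11/16]
  10 → cabin 2 (new)  [load 10/16]
  13 → cabin 3 (new)  [load 13/16]
  4 → cabin 1  [load 15/16]
  13 → cabin 4 (new)  [load 13/16]
  4 → cabin 2  [load 14/16]
  2 → cabin 2  [load 16/16]
  4 → cabin 5 (new)  [load 4/16]
  9 → cabin 5  [load 13/16]
  3 → cabin 3  [load 16/16]
5 cabins opened.

5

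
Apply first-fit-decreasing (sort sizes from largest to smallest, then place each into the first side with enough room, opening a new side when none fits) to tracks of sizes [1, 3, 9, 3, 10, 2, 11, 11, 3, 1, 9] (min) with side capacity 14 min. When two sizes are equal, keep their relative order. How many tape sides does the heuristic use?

Sorted descending: 11, 11, 10, 9, 9, 3, 3, 3, 2, 1, 1.
  11 → side 1 (new)  [load 11/14]
  11 → side 2 (new)  [load 11/14]
  10 → side 3 (new)  [load 10/14]
  9 → side 4 (new)  [load 9/14]
  9 → side 5 (new)  [load 9/14]
  3 → side 1  [load 14/14]
  3 → side 2  [load 14/14]
  3 → side 3  [load 13/14]
  2 → side 4  [load 11/14]
  1 → side 3  [load 14/14]
  1 → side 4  [load 12/14]
5 tape sides opened.

5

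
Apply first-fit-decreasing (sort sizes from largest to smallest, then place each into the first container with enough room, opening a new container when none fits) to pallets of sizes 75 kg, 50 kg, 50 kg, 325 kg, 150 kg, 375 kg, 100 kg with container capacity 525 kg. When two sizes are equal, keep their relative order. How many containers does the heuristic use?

3

Sorted descending: 375, 325, 150, 100, 75, 50, 50.
  375 → container 1 (new)  [load 375/525]
  325 → container 2 (new)  [load 325/525]
  150 → container 1  [load 525/525]
  100 → container 2  [load 425/525]
  75 → container 2  [load 500/525]
  50 → container 3 (new)  [load 50/525]
  50 → container 3  [load 100/525]
3 containers opened.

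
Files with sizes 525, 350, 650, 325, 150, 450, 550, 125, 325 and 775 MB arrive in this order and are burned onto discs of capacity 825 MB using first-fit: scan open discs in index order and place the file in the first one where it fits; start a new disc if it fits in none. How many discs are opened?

6

  525 → disc 1 (new)  [load 525/825]
  350 → disc 2 (new)  [load 350/825]
  650 → disc 3 (new)  [load 650/825]
  325 → disc 2  [load 675/825]
  150 → disc 1  [load 675/825]
  450 → disc 4 (new)  [load 450/825]
  550 → disc 5 (new)  [load 550/825]
  125 → disc 1  [load 800/825]
  325 → disc 4  [load 775/825]
  775 → disc 6 (new)  [load 775/825]
6 discs opened.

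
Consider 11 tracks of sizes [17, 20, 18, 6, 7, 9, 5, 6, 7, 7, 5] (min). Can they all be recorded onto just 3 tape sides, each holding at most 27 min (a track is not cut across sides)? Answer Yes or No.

Total = 107 min; ⌈107/27⌉ = 4.
At least 4 tape sides are required, but only 3 are allowed.

No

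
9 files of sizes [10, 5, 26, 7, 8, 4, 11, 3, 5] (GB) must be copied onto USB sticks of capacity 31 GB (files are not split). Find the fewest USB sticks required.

Total = 26 + 11 + 10 + 8 + 7 + 5 + 5 + 4 + 3 = 79 GB.
Lower bound: ⌈79/31⌉ = 3 USB sticks.
A packing using 3 USB sticks:
  USB stick 1: 26 + 5 = 31
  USB stick 2: 11 + 10 + 8 = 29
  USB stick 3: 7 + 5 + 4 + 3 = 19
This matches the lower bound, so 3 is optimal.

3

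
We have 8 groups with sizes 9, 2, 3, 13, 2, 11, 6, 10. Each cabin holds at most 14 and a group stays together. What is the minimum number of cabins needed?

Total = 13 + 11 + 10 + 9 + 6 + 3 + 2 + 2 = 56.
Lower bound: ⌈56/14⌉ = 4 cabins.
A packing using 5 cabins:
  cabin 1: 13 = 13
  cabin 2: 11 + 3 = 14
  cabin 3: 10 + 2 + 2 = 14
  cabin 4: 9 = 9
  cabin 5: 6 = 6
No arrangement into 4 cabins stays within capacity, so 5 is optimal.

5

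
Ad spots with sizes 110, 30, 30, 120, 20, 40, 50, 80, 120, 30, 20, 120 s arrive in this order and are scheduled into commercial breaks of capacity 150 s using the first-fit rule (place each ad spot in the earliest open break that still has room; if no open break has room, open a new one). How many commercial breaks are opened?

  110 → break 1 (new)  [load 110/150]
  30 → break 1  [load 140/150]
  30 → break 2 (new)  [load 30/150]
  120 → break 2  [load 150/150]
  20 → break 3 (new)  [load 20/150]
  40 → break 3  [load 60/150]
  50 → break 3  [load 110/150]
  80 → break 4 (new)  [load 80/150]
  120 → break 5 (new)  [load 120/150]
  30 → break 3  [load 140/150]
  20 → break 4  [load 100/150]
  120 → break 6 (new)  [load 120/150]
6 commercial breaks opened.

6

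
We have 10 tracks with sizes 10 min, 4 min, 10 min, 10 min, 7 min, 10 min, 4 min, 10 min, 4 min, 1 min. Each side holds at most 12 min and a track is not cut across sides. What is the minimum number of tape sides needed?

Total = 10 + 10 + 10 + 10 + 10 + 7 + 4 + 4 + 4 + 1 = 70 min.
Lower bound: ⌈70/12⌉ = 6 tape sides.
A packing using 7 tape sides:
  side 1: 10 + 1 = 11
  side 2: 10 = 10
  side 3: 10 = 10
  side 4: 10 = 10
  side 5: 10 = 10
  side 6: 7 + 4 = 11
  side 7: 4 + 4 = 8
No arrangement into 6 tape sides stays within capacity, so 7 is optimal.

7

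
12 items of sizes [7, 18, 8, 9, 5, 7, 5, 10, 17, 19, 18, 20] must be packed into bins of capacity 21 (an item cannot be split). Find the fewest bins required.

Total = 20 + 19 + 18 + 18 + 17 + 10 + 9 + 8 + 7 + 7 + 5 + 5 = 143.
Lower bound: ⌈143/21⌉ = 7 bins.
A packing using 8 bins:
  bin 1: 20 = 20
  bin 2: 19 = 19
  bin 3: 18 = 18
  bin 4: 18 = 18
  bin 5: 17 = 17
  bin 6: 10 + 9 = 19
  bin 7: 8 + 7 + 5 = 20
  bin 8: 7 + 5 = 12
No arrangement into 7 bins stays within capacity, so 8 is optimal.

8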